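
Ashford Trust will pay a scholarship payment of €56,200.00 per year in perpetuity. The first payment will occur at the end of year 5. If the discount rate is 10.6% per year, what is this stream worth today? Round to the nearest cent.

Value at end of year 4: C / r = €56,200.00 / 0.106 = €530,188.6792
Discount to today: PV = €530,188.6792 / (1 + 0.106)^4 = €530,188.6792 / 1.496306 = €354,331.65

€354331.65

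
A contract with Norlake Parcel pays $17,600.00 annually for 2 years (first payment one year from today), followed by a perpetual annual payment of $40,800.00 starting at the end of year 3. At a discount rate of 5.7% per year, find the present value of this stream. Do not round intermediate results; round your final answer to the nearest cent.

$673075.27

PV of 2-year annuity: $17,600.00 × [1 − (1+0.057)^−2] / 0.057 = 32403.87774
Perpetuity value at year 2: $40,800.00 / 0.057 = 715789.47368
PV of perpetuity: 715789.47368 / (1+0.057)^2 = 640671.39347
Total PV = 32403.87774 + 640671.39347 = 673075.27121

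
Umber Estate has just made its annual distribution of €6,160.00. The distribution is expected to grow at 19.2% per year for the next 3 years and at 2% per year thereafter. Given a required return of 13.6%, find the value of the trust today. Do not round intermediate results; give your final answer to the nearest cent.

D_1 = 7342.72000
D_2 = 8752.52224
D_3 = 10433.00651
Terminal value at year 3: TV = D_3×(1+g_2)/(r−g_2) = 10641.66664/0.116 = 91738.50552
P_0 = D_1/(1+r)^1 + D_2/(1+r)^2 + D_3/(1+r)^3 + TV/(1+r)^3
    = 6463.66197 + 6782.29320 + 7116.63159 + 62577.27780 = 82939.86456

€82939.86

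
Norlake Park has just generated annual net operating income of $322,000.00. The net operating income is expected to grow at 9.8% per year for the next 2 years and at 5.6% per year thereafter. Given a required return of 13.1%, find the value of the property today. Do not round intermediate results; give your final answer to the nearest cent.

$4889138.67

D_1 = 353556.00000
D_2 = 388204.48800
Terminal value at year 2: TV = D_2×(1+g_2)/(r−g_2) = 409943.93933/0.075 = 5465919.19104
P_0 = D_1/(1+r)^1 + D_2/(1+r)^2 + TV/(1+r)^2
    = 312604.77454 + 303483.68032 + 4273050.21889 = 4889138.67374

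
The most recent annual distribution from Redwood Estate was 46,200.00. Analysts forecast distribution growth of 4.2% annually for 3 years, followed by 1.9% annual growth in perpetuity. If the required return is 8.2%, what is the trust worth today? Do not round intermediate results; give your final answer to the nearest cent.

796019.11

D_1 = 48140.40000
D_2 = 50162.29680
D_3 = 52269.11327
Terminal value at year 3: TV = D_3×(1+g_2)/(r−g_2) = 53262.22642/0.063 = 845432.16536
P_0 = D_1/(1+r)^1 + D_2/(1+r)^2 + D_3/(1+r)^3 + TV/(1+r)^3
    = 44492.05176 + 42847.24393 + 41263.24230 + 667416.56996 = 796019.10795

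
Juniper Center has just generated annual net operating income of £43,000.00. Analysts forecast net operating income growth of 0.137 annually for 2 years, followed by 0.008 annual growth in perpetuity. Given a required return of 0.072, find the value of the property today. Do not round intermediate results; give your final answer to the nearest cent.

£855849.04

D_1 = 48891.00000
D_2 = 55589.06700
Terminal value at year 2: TV = D_2×(1+g_2)/(r−g_2) = 56033.77954/0.064 = 875527.80525
P_0 = D_1/(1+r)^1 + D_2/(1+r)^2 + TV/(1+r)^2
    = 45607.27612 + 48372.64268 + 761869.12213 = 855849.04093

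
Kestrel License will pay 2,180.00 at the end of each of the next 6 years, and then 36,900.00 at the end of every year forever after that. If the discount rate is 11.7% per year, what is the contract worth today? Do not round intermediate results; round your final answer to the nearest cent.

171415.40

PV of 6-year annuity: 2,180.00 × [1 − (1+0.117)^−6] / 0.117 = 9039.54161
Perpetuity value at year 6: 36,900.00 / 0.117 = 315384.61538
PV of perpetuity: 315384.61538 / (1+0.117)^6 = 162375.86054
Total PV = 9039.54161 + 162375.86054 = 171415.40216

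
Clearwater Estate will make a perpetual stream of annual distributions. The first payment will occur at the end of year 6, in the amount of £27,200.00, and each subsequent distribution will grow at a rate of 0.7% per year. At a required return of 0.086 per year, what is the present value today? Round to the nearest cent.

Value at end of year 5: C₁ / (r − g) = £27,200.00 / (0.086 − 0.007) = £344,303.7975
Discount to today: PV = £344,303.7975 / (1 + 0.086)^5 = £344,303.7975 / 1.510599 = £227,925.38

£227925.38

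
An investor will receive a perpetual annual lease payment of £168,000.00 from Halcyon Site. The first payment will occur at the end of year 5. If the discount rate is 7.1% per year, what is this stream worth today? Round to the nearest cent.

Value at end of year 4: C / r = £168,000.00 / 0.071 = £2,366,197.1831
Discount to today: PV = £2,366,197.1831 / (1 + 0.071)^4 = £2,366,197.1831 / 1.315703 = £1,798,427.98

£1798427.98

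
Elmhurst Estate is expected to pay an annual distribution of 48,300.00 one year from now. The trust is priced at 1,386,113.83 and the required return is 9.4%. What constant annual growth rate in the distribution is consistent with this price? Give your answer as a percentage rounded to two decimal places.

P = D₁/(r−g) ⇒ g = r − D₁/P = 0.094 − 48,300.00/1,386,113.83 = 0.059154

5.92%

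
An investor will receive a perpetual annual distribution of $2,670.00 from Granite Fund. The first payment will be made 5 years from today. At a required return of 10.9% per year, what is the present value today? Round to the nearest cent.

Value at end of year 4: C / r = $2,670.00 / 0.109 = $24,495.4128
Discount to today: PV = $24,495.4128 / (1 + 0.109)^4 = $24,495.4128 / 1.512607 = $16,194.17

$16194.17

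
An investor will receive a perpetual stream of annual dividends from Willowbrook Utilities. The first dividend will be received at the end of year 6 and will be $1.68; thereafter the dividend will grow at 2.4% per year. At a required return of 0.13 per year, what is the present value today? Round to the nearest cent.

$8.60

Value at end of year 5: C₁ / (r − g) = $1.68 / (0.13 − 0.024) = $15.8491
Discount to today: PV = $15.8491 / (1 + 0.13)^5 = $15.8491 / 1.842435 = $8.60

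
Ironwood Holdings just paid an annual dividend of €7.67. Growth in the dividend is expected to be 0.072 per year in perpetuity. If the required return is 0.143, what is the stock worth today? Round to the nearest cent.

D₁ = D₀ × (1 + g) = €7.67 × 1.072 = €8.2222
Growing perpetuity: P = D₁ / (r − g) = €8.2222 / (0.143 − 0.072) = €115.81

€115.81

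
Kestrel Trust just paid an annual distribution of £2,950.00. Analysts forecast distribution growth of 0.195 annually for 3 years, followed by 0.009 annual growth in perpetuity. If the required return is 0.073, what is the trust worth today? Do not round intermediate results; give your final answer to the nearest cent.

D_1 = 3525.25000
D_2 = 4212.67375
D_3 = 5034.14513
Terminal value at year 3: TV = D_3×(1+g_2)/(r−g_2) = 5079.45244/0.064 = 79366.44433
P_0 = D_1/(1+r)^1 + D_2/(1+r)^2 + D_3/(1+r)^3 + TV/(1+r)^3
    = 3285.41473 + 3658.96607 + 4074.99017 + 64244.76697 = 75264.13794

£75264.14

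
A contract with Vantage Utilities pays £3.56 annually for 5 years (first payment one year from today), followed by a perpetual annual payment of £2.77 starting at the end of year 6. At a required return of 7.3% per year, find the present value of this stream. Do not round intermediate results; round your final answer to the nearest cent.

PV of 5-year annuity: £3.56 × [1 − (1+0.073)^−5] / 0.073 = 14.48020
Perpetuity value at year 5: £2.77 / 0.073 = 37.94521
PV of perpetuity: 37.94521 / (1+0.073)^5 = 26.67831
Total PV = 14.48020 + 26.67831 = 41.15851

£41.16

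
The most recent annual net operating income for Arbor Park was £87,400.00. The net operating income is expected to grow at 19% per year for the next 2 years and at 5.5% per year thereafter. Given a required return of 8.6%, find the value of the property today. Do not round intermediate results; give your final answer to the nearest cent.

D_1 = 104006.00000
D_2 = 123767.14000
Terminal value at year 2: TV = D_2×(1+g_2)/(r−g_2) = 130574.33270/0.031 = 4212075.24839
P_0 = D_1/(1+r)^1 + D_2/(1+r)^2 + TV/(1+r)^2
    = 95769.79742 + 104941.12241 + 3571383.35927 = 3772094.27909

£3772094.28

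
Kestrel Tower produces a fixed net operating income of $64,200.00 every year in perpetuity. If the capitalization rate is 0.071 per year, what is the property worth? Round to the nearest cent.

$904225.35

Level perpetuity: PV = C / r = $64,200.00 / 0.071 = $904,225.35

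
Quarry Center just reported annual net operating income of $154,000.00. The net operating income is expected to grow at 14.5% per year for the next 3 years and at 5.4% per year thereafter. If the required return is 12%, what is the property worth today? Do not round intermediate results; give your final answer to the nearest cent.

$3110657.88

D_1 = 176330.00000
D_2 = 201897.85000
D_3 = 231173.03825
Terminal value at year 3: TV = D_3×(1+g_2)/(r−g_2) = 243656.38232/0.066 = 3691763.36842
P_0 = D_1/(1+r)^1 + D_2/(1+r)^2 + D_3/(1+r)^3 + TV/(1+r)^3
    = 157437.50000 + 160951.72991 + 164544.40245 + 2627724.24524 = 3110657.87760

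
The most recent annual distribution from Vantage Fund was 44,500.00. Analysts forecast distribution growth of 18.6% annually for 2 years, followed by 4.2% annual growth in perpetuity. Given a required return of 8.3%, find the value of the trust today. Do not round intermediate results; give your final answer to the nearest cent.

1458400.99

D_1 = 52777.00000
D_2 = 62593.52200
Terminal value at year 2: TV = D_2×(1+g_2)/(r−g_2) = 65222.44992/0.041 = 1590791.46156
P_0 = D_1/(1+r)^1 + D_2/(1+r)^2 + TV/(1+r)^2
    = 48732.22530 + 53366.96141 + 1356301.79971 = 1458400.98642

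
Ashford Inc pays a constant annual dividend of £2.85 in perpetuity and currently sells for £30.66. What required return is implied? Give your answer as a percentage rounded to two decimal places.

P = C/r ⇒ r = C/P = £2.85/£30.66 = 0.092955

9.30%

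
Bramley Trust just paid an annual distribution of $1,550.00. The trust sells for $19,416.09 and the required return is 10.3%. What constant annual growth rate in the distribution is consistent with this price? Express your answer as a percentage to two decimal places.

2.15%

P = D₀(1+g)/(r−g) ⇒ P(r−g) = D₀(1+g) ⇒ g(P+D₀) = P·r − D₀
g = (P·r − D₀)/(P + D₀) = ($19,416.09×0.103 − $1,550.00) / ($19,416.09 + $1,550.00) = 0.021456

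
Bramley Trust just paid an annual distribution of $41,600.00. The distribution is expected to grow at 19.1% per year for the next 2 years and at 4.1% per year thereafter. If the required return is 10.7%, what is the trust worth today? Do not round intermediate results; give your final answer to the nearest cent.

$852410.54

D_1 = 49545.60000
D_2 = 59008.80960
Terminal value at year 2: TV = D_2×(1+g_2)/(r−g_2) = 61428.17079/0.066 = 930729.86051
P_0 = D_1/(1+r)^1 + D_2/(1+r)^2 + TV/(1+r)^2
    = 44756.63957 + 48152.80734 + 759501.09756 = 852410.54447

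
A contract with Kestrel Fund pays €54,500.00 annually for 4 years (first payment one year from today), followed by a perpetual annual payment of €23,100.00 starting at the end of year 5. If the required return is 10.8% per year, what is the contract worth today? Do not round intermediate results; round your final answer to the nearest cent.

€311723.13

PV of 4-year annuity: €54,500.00 × [1 − (1+0.108)^−4] / 0.108 = 169807.84629
Perpetuity value at year 4: €23,100.00 / 0.108 = 213888.88889
PV of perpetuity: 213888.88889 / (1+0.108)^4 = 141915.28798
Total PV = 169807.84629 + 141915.28798 = 311723.13428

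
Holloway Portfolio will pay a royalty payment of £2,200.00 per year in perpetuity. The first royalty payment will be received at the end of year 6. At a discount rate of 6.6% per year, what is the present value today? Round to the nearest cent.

£24215.46

Value at end of year 5: C / r = £2,200.00 / 0.066 = £33,333.3333
Discount to today: PV = £33,333.3333 / (1 + 0.066)^5 = £33,333.3333 / 1.376531 = £24,215.46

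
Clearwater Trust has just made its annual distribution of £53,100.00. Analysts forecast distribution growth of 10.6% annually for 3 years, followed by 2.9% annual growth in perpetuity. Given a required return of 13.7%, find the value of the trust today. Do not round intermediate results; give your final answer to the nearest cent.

£616431.55

D_1 = 58728.60000
D_2 = 64953.83160
D_3 = 71838.93775
Terminal value at year 3: TV = D_3×(1+g_2)/(r−g_2) = 73922.26694/0.108 = 684465.43467
P_0 = D_1/(1+r)^1 + D_2/(1+r)^2 + D_3/(1+r)^3 + TV/(1+r)^3
    = 51652.24274 + 50243.95820 + 48874.07016 + 465661.27957 = 616431.55067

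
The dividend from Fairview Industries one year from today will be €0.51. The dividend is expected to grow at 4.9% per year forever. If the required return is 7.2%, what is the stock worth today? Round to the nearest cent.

Growing perpetuity: P = D₁ / (r − g) = €0.5100 / (0.072 − 0.049) = €22.17

€22.17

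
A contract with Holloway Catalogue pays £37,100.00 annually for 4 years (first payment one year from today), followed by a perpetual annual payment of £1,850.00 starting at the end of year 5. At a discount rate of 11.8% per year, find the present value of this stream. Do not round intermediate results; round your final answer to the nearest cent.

PV of 4-year annuity: £37,100.00 × [1 − (1+0.118)^−4] / 0.118 = 113161.97005
Perpetuity value at year 4: £1,850.00 / 0.118 = 15677.96610
PV of perpetuity: 15677.96610 / (1+0.118)^4 = 10035.11854
Total PV = 113161.97005 + 10035.11854 = 123197.08859

£123197.09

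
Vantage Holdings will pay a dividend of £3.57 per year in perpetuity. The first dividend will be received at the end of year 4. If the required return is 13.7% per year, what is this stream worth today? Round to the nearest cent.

£17.73

Value at end of year 3: C / r = £3.57 / 0.137 = £26.0584
Discount to today: PV = £26.0584 / (1 + 0.137)^3 = £26.0584 / 1.469878 = £17.73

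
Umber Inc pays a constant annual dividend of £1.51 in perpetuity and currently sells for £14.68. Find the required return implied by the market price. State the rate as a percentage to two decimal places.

P = C/r ⇒ r = C/P = £1.51/£14.68 = 0.102861

10.29%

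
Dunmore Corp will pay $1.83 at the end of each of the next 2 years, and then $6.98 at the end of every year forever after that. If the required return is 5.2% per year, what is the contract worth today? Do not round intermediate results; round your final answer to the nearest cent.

PV of 2-year annuity: $1.83 × [1 − (1+0.052)^−2] / 0.052 = 3.39310
Perpetuity value at year 2: $6.98 / 0.052 = 134.23077
PV of perpetuity: 134.23077 / (1+0.052)^2 = 121.28877
Total PV = 3.39310 + 121.28877 = 124.68187

$124.68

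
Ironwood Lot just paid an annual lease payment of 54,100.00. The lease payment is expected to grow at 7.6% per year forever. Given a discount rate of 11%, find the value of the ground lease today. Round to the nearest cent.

D₁ = D₀ × (1 + g) = 54,100.00 × 1.076 = 58,211.6000
Growing perpetuity: P = D₁ / (r − g) = 58,211.6000 / (0.11 − 0.076) = 1,712,105.88

1712105.88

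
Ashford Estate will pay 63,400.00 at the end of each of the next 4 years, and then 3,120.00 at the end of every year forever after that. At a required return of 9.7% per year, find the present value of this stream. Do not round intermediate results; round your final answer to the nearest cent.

224491.96

PV of 4-year annuity: 63,400.00 × [1 − (1+0.097)^−4] / 0.097 = 202281.56130
Perpetuity value at year 4: 3,120.00 / 0.097 = 32164.94845
PV of perpetuity: 32164.94845 / (1+0.097)^4 = 22210.39843
Total PV = 202281.56130 + 22210.39843 = 224491.95974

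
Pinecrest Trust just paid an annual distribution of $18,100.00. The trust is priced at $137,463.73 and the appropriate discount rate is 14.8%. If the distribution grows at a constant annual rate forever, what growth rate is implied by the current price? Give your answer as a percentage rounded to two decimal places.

P = D₀(1+g)/(r−g) ⇒ P(r−g) = D₀(1+g) ⇒ g(P+D₀) = P·r − D₀
g = (P·r − D₀)/(P + D₀) = ($137,463.73×0.148 − $18,100.00) / ($137,463.73 + $18,100.00) = 0.014429

1.44%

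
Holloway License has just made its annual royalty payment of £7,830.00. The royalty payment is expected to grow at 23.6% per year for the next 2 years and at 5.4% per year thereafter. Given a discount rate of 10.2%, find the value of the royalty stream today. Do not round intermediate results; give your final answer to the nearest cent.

D_1 = 9677.88000
D_2 = 11961.85968
Terminal value at year 2: TV = D_2×(1+g_2)/(r−g_2) = 12607.80010/0.048 = 262662.50214
P_0 = D_1/(1+r)^1 + D_2/(1+r)^2 + TV/(1+r)^2
    = 8782.10526 + 9849.98376 + 216289.22676 = 234921.31579

£234921.32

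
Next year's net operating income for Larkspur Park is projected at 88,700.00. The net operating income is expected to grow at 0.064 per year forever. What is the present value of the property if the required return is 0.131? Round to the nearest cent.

Growing perpetuity: P = D₁ / (r − g) = 88,700.0000 / (0.131 − 0.064) = 1,323,880.60

1323880.60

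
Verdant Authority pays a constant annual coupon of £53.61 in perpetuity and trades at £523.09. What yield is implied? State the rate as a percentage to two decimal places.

P = C/r ⇒ r = C/P = £53.61/£523.09 = 0.102487

10.25%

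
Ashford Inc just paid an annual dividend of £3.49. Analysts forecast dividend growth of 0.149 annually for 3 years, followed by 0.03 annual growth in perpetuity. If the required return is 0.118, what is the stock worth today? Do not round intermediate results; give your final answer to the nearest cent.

D_1 = 4.01001
D_2 = 4.60750
D_3 = 5.29402
Terminal value at year 3: TV = D_3×(1+g_2)/(r−g_2) = 5.45284/0.088 = 61.96409
P_0 = D_1/(1+r)^1 + D_2/(1+r)^2 + D_3/(1+r)^3 + TV/(1+r)^3
    = 3.58677 + 3.68623 + 3.78844 + 44.34194 = 55.40337

£55.40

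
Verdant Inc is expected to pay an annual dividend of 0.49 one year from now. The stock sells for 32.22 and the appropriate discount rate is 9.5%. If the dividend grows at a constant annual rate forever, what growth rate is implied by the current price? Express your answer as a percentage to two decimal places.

P = D₁/(r−g) ⇒ g = r − D₁/P = 0.095 − 0.49/32.22 = 0.079792

7.98%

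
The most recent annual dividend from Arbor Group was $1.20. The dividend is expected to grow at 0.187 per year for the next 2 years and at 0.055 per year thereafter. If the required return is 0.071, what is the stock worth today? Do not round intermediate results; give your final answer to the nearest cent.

D_1 = 1.42440
D_2 = 1.69076
Terminal value at year 2: TV = D_2×(1+g_2)/(r−g_2) = 1.78375/0.016 = 111.48467
P_0 = D_1/(1+r)^1 + D_2/(1+r)^2 + TV/(1+r)^2
    = 1.32997 + 1.47402 + 97.19328 = 99.99727

$100.00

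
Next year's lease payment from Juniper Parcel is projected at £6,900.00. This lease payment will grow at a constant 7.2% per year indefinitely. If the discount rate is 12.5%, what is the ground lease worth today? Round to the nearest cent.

Growing perpetuity: P = D₁ / (r − g) = £6,900.0000 / (0.125 − 0.072) = £130,188.68

£130188.68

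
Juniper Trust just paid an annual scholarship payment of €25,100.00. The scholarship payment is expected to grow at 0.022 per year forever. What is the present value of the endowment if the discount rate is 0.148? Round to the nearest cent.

D₁ = D₀ × (1 + g) = €25,100.00 × 1.022 = €25,652.2000
Growing perpetuity: P = D₁ / (r − g) = €25,652.2000 / (0.148 − 0.022) = €203,588.89

€203588.89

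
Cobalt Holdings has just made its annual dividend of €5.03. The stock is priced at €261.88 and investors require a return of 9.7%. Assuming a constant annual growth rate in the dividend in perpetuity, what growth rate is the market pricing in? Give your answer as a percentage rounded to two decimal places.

P = D₀(1+g)/(r−g) ⇒ P(r−g) = D₀(1+g) ⇒ g(P+D₀) = P·r − D₀
g = (P·r − D₀)/(P + D₀) = (€261.88×0.097 − €5.03) / (€261.88 + €5.03) = 0.076327

7.63%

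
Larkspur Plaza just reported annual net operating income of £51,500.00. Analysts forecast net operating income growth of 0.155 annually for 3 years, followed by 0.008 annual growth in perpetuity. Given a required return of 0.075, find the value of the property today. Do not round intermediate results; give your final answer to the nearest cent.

D_1 = 59482.50000
D_2 = 68702.28750
D_3 = 79351.14206
Terminal value at year 3: TV = D_3×(1+g_2)/(r−g_2) = 79985.95120/0.067 = 1193820.16715
P_0 = D_1/(1+r)^1 + D_2/(1+r)^2 + D_3/(1+r)^3 + TV/(1+r)^3
    = 55332.55814 + 59450.32991 + 63874.54051 + 960978.16164 = 1139635.59019

£1139635.59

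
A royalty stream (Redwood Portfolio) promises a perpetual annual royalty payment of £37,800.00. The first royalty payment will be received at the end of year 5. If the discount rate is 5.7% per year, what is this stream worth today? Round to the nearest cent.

£531272.08

Value at end of year 4: C / r = £37,800.00 / 0.057 = £663,157.8947
Discount to today: PV = £663,157.8947 / (1 + 0.057)^4 = £663,157.8947 / 1.248245 = £531,272.08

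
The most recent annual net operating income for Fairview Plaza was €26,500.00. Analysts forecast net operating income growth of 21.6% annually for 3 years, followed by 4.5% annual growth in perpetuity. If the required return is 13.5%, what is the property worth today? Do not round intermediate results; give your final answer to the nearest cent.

€469780.66

D_1 = 32224.00000
D_2 = 39184.38400
D_3 = 47648.21094
Terminal value at year 3: TV = D_3×(1+g_2)/(r−g_2) = 49792.38044/0.09 = 553248.67152
P_0 = D_1/(1+r)^1 + D_2/(1+r)^2 + D_3/(1+r)^3 + TV/(1+r)^3
    = 28391.18943 + 30417.34480 + 32588.09804 + 378384.02721 = 469780.65947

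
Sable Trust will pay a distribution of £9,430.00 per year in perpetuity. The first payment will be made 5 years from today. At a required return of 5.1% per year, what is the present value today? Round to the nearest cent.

£151541.18

Value at end of year 4: C / r = £9,430.00 / 0.051 = £184,901.9608
Discount to today: PV = £184,901.9608 / (1 + 0.051)^4 = £184,901.9608 / 1.220143 = £151,541.18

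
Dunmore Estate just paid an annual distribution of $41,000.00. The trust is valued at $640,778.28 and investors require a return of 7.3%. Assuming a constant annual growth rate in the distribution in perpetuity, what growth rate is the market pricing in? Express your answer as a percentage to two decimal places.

0.85%

P = D₀(1+g)/(r−g) ⇒ P(r−g) = D₀(1+g) ⇒ g(P+D₀) = P·r − D₀
g = (P·r − D₀)/(P + D₀) = ($640,778.28×0.073 − $41,000.00) / ($640,778.28 + $41,000.00) = 0.008473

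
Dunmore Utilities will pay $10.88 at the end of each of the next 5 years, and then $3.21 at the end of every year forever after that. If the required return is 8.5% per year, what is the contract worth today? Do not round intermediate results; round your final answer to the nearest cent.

PV of 5-year annuity: $10.88 × [1 − (1+0.085)^−5] / 0.085 = 42.87419
Perpetuity value at year 5: $3.21 / 0.085 = 37.76471
PV of perpetuity: 37.76471 / (1+0.085)^5 = 25.11524
Total PV = 42.87419 + 25.11524 = 67.98943

$67.99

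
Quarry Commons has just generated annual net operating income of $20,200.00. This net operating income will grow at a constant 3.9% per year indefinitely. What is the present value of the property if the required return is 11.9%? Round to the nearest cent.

D₁ = D₀ × (1 + g) = $20,200.00 × 1.039 = $20,987.8000
Growing perpetuity: P = D₁ / (r − g) = $20,987.8000 / (0.119 − 0.039) = $262,347.50

$262347.50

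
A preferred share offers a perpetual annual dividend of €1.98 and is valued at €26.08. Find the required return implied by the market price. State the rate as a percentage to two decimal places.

7.59%

P = C/r ⇒ r = C/P = €1.98/€26.08 = 0.075920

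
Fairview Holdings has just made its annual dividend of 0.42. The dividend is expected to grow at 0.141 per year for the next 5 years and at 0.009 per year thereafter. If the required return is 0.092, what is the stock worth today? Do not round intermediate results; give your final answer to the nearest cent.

D_1 = 0.47922
D_2 = 0.54679
D_3 = 0.62389
D_4 = 0.71186
D_5 = 0.81223
Terminal value at year 5: TV = D_5×(1+g_2)/(r−g_2) = 0.81954/0.083 = 9.87394
P_0 = D_1/(1+r)^1 + D_2/(1+r)^2 + D_3/(1+r)^3 + D_4/(1+r)^4 + D_5/(1+r)^5 + TV/(1+r)^5
    = 0.43885 + 0.45854 + 0.47911 + 0.50061 + 0.52308 + 6.35883 = 8.75902

8.76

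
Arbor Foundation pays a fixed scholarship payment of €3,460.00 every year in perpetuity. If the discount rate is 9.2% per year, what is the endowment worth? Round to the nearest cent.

€37608.70

Level perpetuity: PV = C / r = €3,460.00 / 0.092 = €37,608.70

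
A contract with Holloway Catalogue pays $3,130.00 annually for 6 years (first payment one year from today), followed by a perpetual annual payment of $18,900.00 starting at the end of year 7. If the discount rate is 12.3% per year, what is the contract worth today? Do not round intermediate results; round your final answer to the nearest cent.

PV of 6-year annuity: $3,130.00 × [1 − (1+0.123)^−6] / 0.123 = 12760.10339
Perpetuity value at year 6: $18,900.00 / 0.123 = 153658.53659
PV of perpetuity: 153658.53659 / (1+0.123)^6 = 76608.71102
Total PV = 12760.10339 + 76608.71102 = 89368.81441

$89368.81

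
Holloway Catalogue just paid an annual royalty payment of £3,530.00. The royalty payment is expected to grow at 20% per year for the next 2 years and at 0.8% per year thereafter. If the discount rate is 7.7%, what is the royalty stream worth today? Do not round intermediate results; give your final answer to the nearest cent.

D_1 = 4236.00000
D_2 = 5083.20000
Terminal value at year 2: TV = D_2×(1+g_2)/(r−g_2) = 5123.86560/0.069 = 74258.92174
P_0 = D_1/(1+r)^1 + D_2/(1+r)^2 + TV/(1+r)^2
    = 3933.14763 + 4382.33719 + 64020.23032 = 72335.71515

£72335.72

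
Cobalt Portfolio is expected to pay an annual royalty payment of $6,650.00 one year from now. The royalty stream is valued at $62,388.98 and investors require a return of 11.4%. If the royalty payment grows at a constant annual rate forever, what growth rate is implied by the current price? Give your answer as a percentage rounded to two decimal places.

0.74%

P = D₁/(r−g) ⇒ g = r − D₁/P = 0.114 − $6,650.00/$62,388.98 = 0.007411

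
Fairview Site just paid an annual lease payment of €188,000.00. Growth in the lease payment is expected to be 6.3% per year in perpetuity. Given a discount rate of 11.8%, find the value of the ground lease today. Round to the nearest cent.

€3633527.27

D₁ = D₀ × (1 + g) = €188,000.00 × 1.063 = €199,844.0000
Growing perpetuity: P = D₁ / (r − g) = €199,844.0000 / (0.118 − 0.063) = €3,633,527.27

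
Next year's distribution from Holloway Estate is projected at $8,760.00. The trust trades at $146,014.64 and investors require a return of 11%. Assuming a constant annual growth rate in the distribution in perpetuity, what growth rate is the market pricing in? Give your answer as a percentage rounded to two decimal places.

P = D₁/(r−g) ⇒ g = r − D₁/P = 0.11 − $8,760.00/$146,014.64 = 0.050006

5.00%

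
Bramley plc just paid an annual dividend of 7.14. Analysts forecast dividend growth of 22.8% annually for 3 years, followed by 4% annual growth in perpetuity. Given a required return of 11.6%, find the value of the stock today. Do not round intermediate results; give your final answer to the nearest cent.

D_1 = 8.76792
D_2 = 10.76701
D_3 = 13.22188
Terminal value at year 3: TV = D_3×(1+g_2)/(r−g_2) = 13.75076/0.076 = 180.93103
P_0 = D_1/(1+r)^1 + D_2/(1+r)^2 + D_3/(1+r)^3 + TV/(1+r)^3
    = 7.85656 + 8.64503 + 9.51263 + 130.17287 = 156.18709

156.19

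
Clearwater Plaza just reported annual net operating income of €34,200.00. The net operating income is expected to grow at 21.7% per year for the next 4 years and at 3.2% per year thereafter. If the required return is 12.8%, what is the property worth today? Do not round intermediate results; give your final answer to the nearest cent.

D_1 = 41621.40000
D_2 = 50653.24380
D_3 = 61644.99770
D_4 = 75021.96221
Terminal value at year 4: TV = D_4×(1+g_2)/(r−g_2) = 77422.66500/0.096 = 806486.09372
P_0 = D_1/(1+r)^1 + D_2/(1+r)^2 + D_3/(1+r)^3 + D_4/(1+r)^4 + TV/(1+r)^4
    = 36898.40426 + 39809.71452 + 42950.72923 + 46339.57223 + 498150.40144 = 664148.82168

€664148.82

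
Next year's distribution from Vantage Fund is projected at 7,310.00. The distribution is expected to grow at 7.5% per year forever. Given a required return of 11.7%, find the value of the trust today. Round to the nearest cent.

174047.62

Growing perpetuity: P = D₁ / (r − g) = 7,310.0000 / (0.117 − 0.075) = 174,047.62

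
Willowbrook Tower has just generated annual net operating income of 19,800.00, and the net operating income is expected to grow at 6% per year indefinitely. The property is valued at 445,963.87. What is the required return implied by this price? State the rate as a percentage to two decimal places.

D₁ = 19,800.00 × 1.06 = 20,988.0000
P = D₁/(r − g) ⇒ r = D₁/P + g = 20,988.0000/445,963.87 + 0.06 = 0.047062 + 0.06 = 0.107062

10.71%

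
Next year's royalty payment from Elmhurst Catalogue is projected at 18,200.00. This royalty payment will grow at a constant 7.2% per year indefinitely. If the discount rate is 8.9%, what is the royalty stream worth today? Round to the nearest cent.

Growing perpetuity: P = D₁ / (r − g) = 18,200.0000 / (0.089 − 0.072) = 1,070,588.24

1070588.24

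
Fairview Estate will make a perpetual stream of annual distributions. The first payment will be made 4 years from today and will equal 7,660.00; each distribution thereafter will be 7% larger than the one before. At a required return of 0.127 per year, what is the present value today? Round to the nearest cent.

Value at end of year 3: C₁ / (r − g) = 7,660.00 / (0.127 − 0.07) = 134,385.9649
Discount to today: PV = 134,385.9649 / (1 + 0.127)^3 = 134,385.9649 / 1.431435 = 93,881.96

93881.96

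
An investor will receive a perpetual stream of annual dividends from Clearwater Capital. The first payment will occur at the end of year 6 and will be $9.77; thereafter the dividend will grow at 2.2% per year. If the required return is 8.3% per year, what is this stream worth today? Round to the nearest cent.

Value at end of year 5: C₁ / (r − g) = $9.77 / (0.083 − 0.022) = $160.1639
Discount to today: PV = $160.1639 / (1 + 0.083)^5 = $160.1639 / 1.489849 = $107.50

$107.50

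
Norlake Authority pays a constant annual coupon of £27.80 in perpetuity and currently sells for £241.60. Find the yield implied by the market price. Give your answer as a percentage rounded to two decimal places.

11.51%

P = C/r ⇒ r = C/P = £27.80/£241.60 = 0.115066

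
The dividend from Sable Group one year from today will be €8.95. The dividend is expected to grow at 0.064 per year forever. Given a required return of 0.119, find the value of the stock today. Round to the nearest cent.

Growing perpetuity: P = D₁ / (r − g) = €8.9500 / (0.119 − 0.064) = €162.73

€162.73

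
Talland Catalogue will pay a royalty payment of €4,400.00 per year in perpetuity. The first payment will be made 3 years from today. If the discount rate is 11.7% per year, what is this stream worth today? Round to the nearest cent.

Value at end of year 2: C / r = €4,400.00 / 0.117 = €37,606.8376
Discount to today: PV = €37,606.8376 / (1 + 0.117)^2 = €37,606.8376 / 1.247689 = €30,141.20

€30141.20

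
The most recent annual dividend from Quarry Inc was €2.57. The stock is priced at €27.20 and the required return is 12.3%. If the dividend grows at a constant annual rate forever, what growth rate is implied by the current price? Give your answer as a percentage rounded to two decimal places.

2.61%

P = D₀(1+g)/(r−g) ⇒ P(r−g) = D₀(1+g) ⇒ g(P+D₀) = P·r − D₀
g = (P·r − D₀)/(P + D₀) = (€27.20×0.123 − €2.57) / (€27.20 + €2.57) = 0.026053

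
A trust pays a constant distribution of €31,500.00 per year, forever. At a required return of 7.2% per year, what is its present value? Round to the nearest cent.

€437500.00

Level perpetuity: PV = C / r = €31,500.00 / 0.072 = €437,500.00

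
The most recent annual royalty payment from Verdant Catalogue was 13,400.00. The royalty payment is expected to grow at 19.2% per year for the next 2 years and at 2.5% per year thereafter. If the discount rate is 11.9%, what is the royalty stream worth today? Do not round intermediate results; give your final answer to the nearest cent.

D_1 = 15972.80000
D_2 = 19039.57760
Terminal value at year 2: TV = D_2×(1+g_2)/(r−g_2) = 19515.56704/0.094 = 207612.41532
P_0 = D_1/(1+r)^1 + D_2/(1+r)^2 + TV/(1+r)^2
    = 14274.17337 + 15205.37503 + 165803.29152 = 195282.83992

195282.84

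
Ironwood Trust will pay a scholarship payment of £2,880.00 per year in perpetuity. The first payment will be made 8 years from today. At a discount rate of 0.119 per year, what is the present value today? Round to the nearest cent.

£11016.28

Value at end of year 7: C / r = £2,880.00 / 0.119 = £24,201.6807
Discount to today: PV = £24,201.6807 / (1 + 0.119)^7 = £24,201.6807 / 2.196902 = £11,016.28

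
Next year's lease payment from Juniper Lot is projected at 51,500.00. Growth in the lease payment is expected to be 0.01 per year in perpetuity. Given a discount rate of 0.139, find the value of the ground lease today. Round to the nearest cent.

Growing perpetuity: P = D₁ / (r − g) = 51,500.0000 / (0.139 − 0.01) = 399,224.81

399224.81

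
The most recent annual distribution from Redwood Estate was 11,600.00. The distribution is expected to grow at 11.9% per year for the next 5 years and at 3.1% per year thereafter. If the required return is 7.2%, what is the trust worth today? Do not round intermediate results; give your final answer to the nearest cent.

D_1 = 12980.40000
D_2 = 14525.06760
D_3 = 16253.55064
D_4 = 18187.72317
D_5 = 20352.06223
Terminal value at year 5: TV = D_5×(1+g_2)/(r−g_2) = 20982.97616/0.041 = 511779.90628
P_0 = D_1/(1+r)^1 + D_2/(1+r)^2 + D_3/(1+r)^3 + D_4/(1+r)^4 + D_5/(1+r)^5 + TV/(1+r)^5
    = 12108.58209 + 12639.46209 + 13193.61761 + 13772.06913 + 14375.88186 + 361500.83407 = 427590.44684

427590.45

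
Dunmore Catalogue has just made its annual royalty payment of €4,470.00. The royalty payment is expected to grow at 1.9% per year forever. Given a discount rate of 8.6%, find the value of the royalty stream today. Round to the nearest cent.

D₁ = D₀ × (1 + g) = €4,470.00 × 1.019 = €4,554.9300
Growing perpetuity: P = D₁ / (r − g) = €4,554.9300 / (0.086 − 0.019) = €67,984.03

€67984.03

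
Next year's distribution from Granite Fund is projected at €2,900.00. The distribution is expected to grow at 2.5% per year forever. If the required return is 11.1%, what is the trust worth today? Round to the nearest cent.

€33720.93

Growing perpetuity: P = D₁ / (r − g) = €2,900.0000 / (0.111 − 0.025) = €33,720.93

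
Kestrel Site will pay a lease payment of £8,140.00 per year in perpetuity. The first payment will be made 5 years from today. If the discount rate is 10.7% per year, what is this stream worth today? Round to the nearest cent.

£50658.25

Value at end of year 4: C / r = £8,140.00 / 0.107 = £76,074.7664
Discount to today: PV = £76,074.7664 / (1 + 0.107)^4 = £76,074.7664 / 1.501725 = £50,658.25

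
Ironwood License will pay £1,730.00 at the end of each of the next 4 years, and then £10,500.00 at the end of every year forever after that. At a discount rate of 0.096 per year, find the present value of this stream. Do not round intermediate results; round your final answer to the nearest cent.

PV of 4-year annuity: £1,730.00 × [1 − (1+0.096)^−4] / 0.096 = 5531.68990
Perpetuity value at year 4: £10,500.00 / 0.096 = 109375.00000
PV of perpetuity: 109375.00000 / (1+0.096)^4 = 75801.15959
Total PV = 5531.68990 + 75801.15959 = 81332.84949

£81332.85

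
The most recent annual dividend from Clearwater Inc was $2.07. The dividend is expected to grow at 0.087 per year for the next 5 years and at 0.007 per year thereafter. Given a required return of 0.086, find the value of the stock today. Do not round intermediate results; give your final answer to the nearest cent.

D_1 = 2.25009
D_2 = 2.44585
D_3 = 2.65864
D_4 = 2.88994
D_5 = 3.14136
Terminal value at year 5: TV = D_5×(1+g_2)/(r−g_2) = 3.16335/0.079 = 40.04243
P_0 = D_1/(1+r)^1 + D_2/(1+r)^2 + D_3/(1+r)^3 + D_4/(1+r)^4 + D_5/(1+r)^5 + TV/(1+r)^5
    = 2.07191 + 2.07381 + 2.07572 + 2.07763 + 2.07955 + 26.50766 = 36.88628

$36.89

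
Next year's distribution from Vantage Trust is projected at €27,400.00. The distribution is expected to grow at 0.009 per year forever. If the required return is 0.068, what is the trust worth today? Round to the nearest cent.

Growing perpetuity: P = D₁ / (r − g) = €27,400.0000 / (0.068 − 0.009) = €464,406.78

€464406.78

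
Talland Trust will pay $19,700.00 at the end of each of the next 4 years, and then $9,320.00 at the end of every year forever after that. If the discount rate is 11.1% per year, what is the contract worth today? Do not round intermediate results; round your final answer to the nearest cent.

PV of 4-year annuity: $19,700.00 × [1 − (1+0.111)^−4] / 0.111 = 60987.91567
Perpetuity value at year 4: $9,320.00 / 0.111 = 83963.96396
PV of perpetuity: 83963.96396 / (1+0.111)^4 = 55110.79777
Total PV = 60987.91567 + 55110.79777 = 116098.71344

$116098.71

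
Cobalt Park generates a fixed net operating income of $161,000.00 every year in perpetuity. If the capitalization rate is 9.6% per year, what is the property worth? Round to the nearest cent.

Level perpetuity: PV = C / r = $161,000.00 / 0.096 = $1,677,083.33

$1677083.33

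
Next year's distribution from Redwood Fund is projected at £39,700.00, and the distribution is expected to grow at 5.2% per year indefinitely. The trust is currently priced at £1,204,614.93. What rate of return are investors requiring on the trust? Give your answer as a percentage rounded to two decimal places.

8.50%

P = D₁/(r − g) ⇒ r = D₁/P + g = £39,700.0000/£1,204,614.93 + 0.052 = 0.032957 + 0.052 = 0.084957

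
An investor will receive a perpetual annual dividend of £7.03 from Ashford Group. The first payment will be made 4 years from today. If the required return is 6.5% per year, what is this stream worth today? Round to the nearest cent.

Value at end of year 3: C / r = £7.03 / 0.065 = £108.1538
Discount to today: PV = £108.1538 / (1 + 0.065)^3 = £108.1538 / 1.207950 = £89.54

£89.54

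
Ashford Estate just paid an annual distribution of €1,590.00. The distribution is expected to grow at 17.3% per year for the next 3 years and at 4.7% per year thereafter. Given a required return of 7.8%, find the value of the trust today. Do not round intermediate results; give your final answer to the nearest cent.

€74847.47

D_1 = 1865.07000
D_2 = 2187.72711
D_3 = 2566.20390
Terminal value at year 3: TV = D_3×(1+g_2)/(r−g_2) = 2686.81548/0.031 = 86671.46720
P_0 = D_1/(1+r)^1 + D_2/(1+r)^2 + D_3/(1+r)^3 + TV/(1+r)^3
    = 1730.12059 + 1882.58948 + 2048.49486 + 69186.26181 = 74847.46674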